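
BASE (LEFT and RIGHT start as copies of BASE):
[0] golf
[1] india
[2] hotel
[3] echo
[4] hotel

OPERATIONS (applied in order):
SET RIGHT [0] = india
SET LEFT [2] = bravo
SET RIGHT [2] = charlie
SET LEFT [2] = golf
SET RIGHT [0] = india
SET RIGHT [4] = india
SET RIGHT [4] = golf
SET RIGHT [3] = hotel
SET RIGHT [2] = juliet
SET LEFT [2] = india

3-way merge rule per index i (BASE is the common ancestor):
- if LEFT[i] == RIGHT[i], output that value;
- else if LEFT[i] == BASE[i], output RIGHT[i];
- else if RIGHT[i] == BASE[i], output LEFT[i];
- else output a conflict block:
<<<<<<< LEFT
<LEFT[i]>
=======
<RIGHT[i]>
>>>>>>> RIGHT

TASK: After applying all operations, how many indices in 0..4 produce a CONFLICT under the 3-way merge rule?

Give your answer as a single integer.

Final LEFT:  [golf, india, india, echo, hotel]
Final RIGHT: [india, india, juliet, hotel, golf]
i=0: L=golf=BASE, R=india -> take RIGHT -> india
i=1: L=india R=india -> agree -> india
i=2: BASE=hotel L=india R=juliet all differ -> CONFLICT
i=3: L=echo=BASE, R=hotel -> take RIGHT -> hotel
i=4: L=hotel=BASE, R=golf -> take RIGHT -> golf
Conflict count: 1

Answer: 1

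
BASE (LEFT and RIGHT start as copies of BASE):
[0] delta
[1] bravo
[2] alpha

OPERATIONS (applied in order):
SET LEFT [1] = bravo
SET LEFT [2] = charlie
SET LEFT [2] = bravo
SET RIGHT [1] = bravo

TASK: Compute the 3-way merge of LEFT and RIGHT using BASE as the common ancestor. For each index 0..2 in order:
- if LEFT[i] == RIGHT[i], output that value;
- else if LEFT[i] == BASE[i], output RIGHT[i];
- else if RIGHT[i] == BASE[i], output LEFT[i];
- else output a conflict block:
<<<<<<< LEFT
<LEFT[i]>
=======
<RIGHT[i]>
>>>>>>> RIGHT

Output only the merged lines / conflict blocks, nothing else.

Answer: delta
bravo
bravo

Derivation:
Final LEFT:  [delta, bravo, bravo]
Final RIGHT: [delta, bravo, alpha]
i=0: L=delta R=delta -> agree -> delta
i=1: L=bravo R=bravo -> agree -> bravo
i=2: L=bravo, R=alpha=BASE -> take LEFT -> bravo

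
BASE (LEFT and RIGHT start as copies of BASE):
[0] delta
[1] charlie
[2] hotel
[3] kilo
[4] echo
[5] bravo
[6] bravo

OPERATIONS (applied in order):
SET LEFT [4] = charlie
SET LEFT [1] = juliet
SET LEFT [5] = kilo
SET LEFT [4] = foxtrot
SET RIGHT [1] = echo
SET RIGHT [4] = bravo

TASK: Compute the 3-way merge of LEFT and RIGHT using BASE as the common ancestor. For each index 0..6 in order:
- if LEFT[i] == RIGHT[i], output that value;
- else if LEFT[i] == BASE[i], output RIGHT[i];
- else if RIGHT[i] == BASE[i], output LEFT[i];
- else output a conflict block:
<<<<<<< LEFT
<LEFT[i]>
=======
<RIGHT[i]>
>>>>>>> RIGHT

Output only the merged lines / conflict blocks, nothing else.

Final LEFT:  [delta, juliet, hotel, kilo, foxtrot, kilo, bravo]
Final RIGHT: [delta, echo, hotel, kilo, bravo, bravo, bravo]
i=0: L=delta R=delta -> agree -> delta
i=1: BASE=charlie L=juliet R=echo all differ -> CONFLICT
i=2: L=hotel R=hotel -> agree -> hotel
i=3: L=kilo R=kilo -> agree -> kilo
i=4: BASE=echo L=foxtrot R=bravo all differ -> CONFLICT
i=5: L=kilo, R=bravo=BASE -> take LEFT -> kilo
i=6: L=bravo R=bravo -> agree -> bravo

Answer: delta
<<<<<<< LEFT
juliet
=======
echo
>>>>>>> RIGHT
hotel
kilo
<<<<<<< LEFT
foxtrot
=======
bravo
>>>>>>> RIGHT
kilo
bravo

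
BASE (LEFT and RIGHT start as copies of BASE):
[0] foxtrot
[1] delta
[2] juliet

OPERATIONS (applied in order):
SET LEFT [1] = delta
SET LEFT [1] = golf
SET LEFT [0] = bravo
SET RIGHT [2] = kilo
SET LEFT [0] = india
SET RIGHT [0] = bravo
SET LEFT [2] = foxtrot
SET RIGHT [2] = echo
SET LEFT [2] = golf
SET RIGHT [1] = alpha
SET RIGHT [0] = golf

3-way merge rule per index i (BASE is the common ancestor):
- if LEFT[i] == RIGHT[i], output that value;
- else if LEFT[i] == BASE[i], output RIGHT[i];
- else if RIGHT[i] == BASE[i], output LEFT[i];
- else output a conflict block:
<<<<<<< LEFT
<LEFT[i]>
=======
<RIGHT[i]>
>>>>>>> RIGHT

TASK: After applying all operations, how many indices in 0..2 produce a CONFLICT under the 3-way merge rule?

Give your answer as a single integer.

Answer: 3

Derivation:
Final LEFT:  [india, golf, golf]
Final RIGHT: [golf, alpha, echo]
i=0: BASE=foxtrot L=india R=golf all differ -> CONFLICT
i=1: BASE=delta L=golf R=alpha all differ -> CONFLICT
i=2: BASE=juliet L=golf R=echo all differ -> CONFLICT
Conflict count: 3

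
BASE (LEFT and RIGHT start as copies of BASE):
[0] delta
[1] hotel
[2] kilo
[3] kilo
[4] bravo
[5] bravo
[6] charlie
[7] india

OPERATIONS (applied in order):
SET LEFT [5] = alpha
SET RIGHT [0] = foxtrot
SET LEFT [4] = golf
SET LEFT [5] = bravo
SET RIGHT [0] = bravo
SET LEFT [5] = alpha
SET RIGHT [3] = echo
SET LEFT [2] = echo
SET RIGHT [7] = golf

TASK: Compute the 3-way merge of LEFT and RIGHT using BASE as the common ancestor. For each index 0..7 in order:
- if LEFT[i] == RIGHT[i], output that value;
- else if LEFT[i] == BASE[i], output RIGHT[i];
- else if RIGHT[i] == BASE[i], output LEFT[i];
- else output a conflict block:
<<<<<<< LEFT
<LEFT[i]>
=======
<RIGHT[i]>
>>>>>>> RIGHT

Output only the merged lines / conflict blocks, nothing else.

Final LEFT:  [delta, hotel, echo, kilo, golf, alpha, charlie, india]
Final RIGHT: [bravo, hotel, kilo, echo, bravo, bravo, charlie, golf]
i=0: L=delta=BASE, R=bravo -> take RIGHT -> bravo
i=1: L=hotel R=hotel -> agree -> hotel
i=2: L=echo, R=kilo=BASE -> take LEFT -> echo
i=3: L=kilo=BASE, R=echo -> take RIGHT -> echo
i=4: L=golf, R=bravo=BASE -> take LEFT -> golf
i=5: L=alpha, R=bravo=BASE -> take LEFT -> alpha
i=6: L=charlie R=charlie -> agree -> charlie
i=7: L=india=BASE, R=golf -> take RIGHT -> golf

Answer: bravo
hotel
echo
echo
golf
alpha
charlie
golf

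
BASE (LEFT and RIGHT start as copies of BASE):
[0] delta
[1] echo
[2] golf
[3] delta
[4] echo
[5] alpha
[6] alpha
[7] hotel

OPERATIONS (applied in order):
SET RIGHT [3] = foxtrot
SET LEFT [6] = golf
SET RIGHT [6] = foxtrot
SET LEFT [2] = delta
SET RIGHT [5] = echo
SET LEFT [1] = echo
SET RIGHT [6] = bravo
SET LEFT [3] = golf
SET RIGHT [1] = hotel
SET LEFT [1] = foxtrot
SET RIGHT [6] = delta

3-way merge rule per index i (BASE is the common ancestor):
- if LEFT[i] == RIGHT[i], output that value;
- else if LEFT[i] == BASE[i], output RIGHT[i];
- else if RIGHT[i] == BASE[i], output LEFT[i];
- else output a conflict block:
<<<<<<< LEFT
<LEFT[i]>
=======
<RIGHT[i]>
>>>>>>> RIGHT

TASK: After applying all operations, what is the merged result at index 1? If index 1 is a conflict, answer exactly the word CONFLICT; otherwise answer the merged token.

Answer: CONFLICT

Derivation:
Final LEFT:  [delta, foxtrot, delta, golf, echo, alpha, golf, hotel]
Final RIGHT: [delta, hotel, golf, foxtrot, echo, echo, delta, hotel]
i=0: L=delta R=delta -> agree -> delta
i=1: BASE=echo L=foxtrot R=hotel all differ -> CONFLICT
i=2: L=delta, R=golf=BASE -> take LEFT -> delta
i=3: BASE=delta L=golf R=foxtrot all differ -> CONFLICT
i=4: L=echo R=echo -> agree -> echo
i=5: L=alpha=BASE, R=echo -> take RIGHT -> echo
i=6: BASE=alpha L=golf R=delta all differ -> CONFLICT
i=7: L=hotel R=hotel -> agree -> hotel
Index 1 -> CONFLICT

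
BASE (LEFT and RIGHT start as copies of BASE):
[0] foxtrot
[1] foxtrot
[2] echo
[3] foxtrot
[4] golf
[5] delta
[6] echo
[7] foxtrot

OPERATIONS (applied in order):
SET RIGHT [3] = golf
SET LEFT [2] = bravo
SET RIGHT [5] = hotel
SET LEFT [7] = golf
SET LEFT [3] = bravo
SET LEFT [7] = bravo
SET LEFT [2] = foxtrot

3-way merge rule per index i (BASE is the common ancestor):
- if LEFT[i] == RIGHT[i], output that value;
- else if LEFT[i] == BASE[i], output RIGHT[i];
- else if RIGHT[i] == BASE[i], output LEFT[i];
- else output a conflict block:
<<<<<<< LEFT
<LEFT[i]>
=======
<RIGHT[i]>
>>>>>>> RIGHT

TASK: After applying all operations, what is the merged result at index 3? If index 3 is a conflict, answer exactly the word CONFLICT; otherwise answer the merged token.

Final LEFT:  [foxtrot, foxtrot, foxtrot, bravo, golf, delta, echo, bravo]
Final RIGHT: [foxtrot, foxtrot, echo, golf, golf, hotel, echo, foxtrot]
i=0: L=foxtrot R=foxtrot -> agree -> foxtrot
i=1: L=foxtrot R=foxtrot -> agree -> foxtrot
i=2: L=foxtrot, R=echo=BASE -> take LEFT -> foxtrot
i=3: BASE=foxtrot L=bravo R=golf all differ -> CONFLICT
i=4: L=golf R=golf -> agree -> golf
i=5: L=delta=BASE, R=hotel -> take RIGHT -> hotel
i=6: L=echo R=echo -> agree -> echo
i=7: L=bravo, R=foxtrot=BASE -> take LEFT -> bravo
Index 3 -> CONFLICT

Answer: CONFLICT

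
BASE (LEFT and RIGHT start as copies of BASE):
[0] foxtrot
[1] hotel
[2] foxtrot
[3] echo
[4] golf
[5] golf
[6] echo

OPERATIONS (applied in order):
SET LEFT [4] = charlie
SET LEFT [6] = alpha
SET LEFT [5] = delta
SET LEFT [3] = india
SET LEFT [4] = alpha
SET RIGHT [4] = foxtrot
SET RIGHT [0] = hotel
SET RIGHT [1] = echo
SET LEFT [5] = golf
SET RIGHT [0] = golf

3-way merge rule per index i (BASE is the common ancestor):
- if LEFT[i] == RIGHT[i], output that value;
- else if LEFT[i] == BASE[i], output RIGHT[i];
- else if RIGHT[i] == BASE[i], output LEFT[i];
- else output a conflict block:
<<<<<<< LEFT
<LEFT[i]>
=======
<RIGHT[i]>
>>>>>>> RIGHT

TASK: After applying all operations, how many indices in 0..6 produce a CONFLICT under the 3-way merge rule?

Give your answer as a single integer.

Answer: 1

Derivation:
Final LEFT:  [foxtrot, hotel, foxtrot, india, alpha, golf, alpha]
Final RIGHT: [golf, echo, foxtrot, echo, foxtrot, golf, echo]
i=0: L=foxtrot=BASE, R=golf -> take RIGHT -> golf
i=1: L=hotel=BASE, R=echo -> take RIGHT -> echo
i=2: L=foxtrot R=foxtrot -> agree -> foxtrot
i=3: L=india, R=echo=BASE -> take LEFT -> india
i=4: BASE=golf L=alpha R=foxtrot all differ -> CONFLICT
i=5: L=golf R=golf -> agree -> golf
i=6: L=alpha, R=echo=BASE -> take LEFT -> alpha
Conflict count: 1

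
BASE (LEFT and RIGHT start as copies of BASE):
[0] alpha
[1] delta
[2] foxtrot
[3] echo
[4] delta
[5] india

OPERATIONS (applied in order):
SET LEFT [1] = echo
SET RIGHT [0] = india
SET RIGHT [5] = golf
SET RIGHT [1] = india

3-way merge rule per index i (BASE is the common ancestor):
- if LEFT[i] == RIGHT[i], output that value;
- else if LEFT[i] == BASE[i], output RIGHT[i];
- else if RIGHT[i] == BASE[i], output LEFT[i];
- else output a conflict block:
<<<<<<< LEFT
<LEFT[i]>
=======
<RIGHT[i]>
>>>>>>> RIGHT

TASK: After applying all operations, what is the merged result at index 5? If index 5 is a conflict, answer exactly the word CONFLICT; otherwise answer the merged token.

Answer: golf

Derivation:
Final LEFT:  [alpha, echo, foxtrot, echo, delta, india]
Final RIGHT: [india, india, foxtrot, echo, delta, golf]
i=0: L=alpha=BASE, R=india -> take RIGHT -> india
i=1: BASE=delta L=echo R=india all differ -> CONFLICT
i=2: L=foxtrot R=foxtrot -> agree -> foxtrot
i=3: L=echo R=echo -> agree -> echo
i=4: L=delta R=delta -> agree -> delta
i=5: L=india=BASE, R=golf -> take RIGHT -> golf
Index 5 -> golf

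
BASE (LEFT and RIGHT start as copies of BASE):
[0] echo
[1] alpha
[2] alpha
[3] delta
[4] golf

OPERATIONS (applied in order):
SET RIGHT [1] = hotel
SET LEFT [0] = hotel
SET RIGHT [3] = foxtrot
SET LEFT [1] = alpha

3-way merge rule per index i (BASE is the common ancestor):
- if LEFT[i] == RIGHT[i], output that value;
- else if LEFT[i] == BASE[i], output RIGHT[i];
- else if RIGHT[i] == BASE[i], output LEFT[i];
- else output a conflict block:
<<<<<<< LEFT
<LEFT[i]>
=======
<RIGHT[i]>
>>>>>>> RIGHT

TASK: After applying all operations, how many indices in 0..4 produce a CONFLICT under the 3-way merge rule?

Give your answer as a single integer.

Final LEFT:  [hotel, alpha, alpha, delta, golf]
Final RIGHT: [echo, hotel, alpha, foxtrot, golf]
i=0: L=hotel, R=echo=BASE -> take LEFT -> hotel
i=1: L=alpha=BASE, R=hotel -> take RIGHT -> hotel
i=2: L=alpha R=alpha -> agree -> alpha
i=3: L=delta=BASE, R=foxtrot -> take RIGHT -> foxtrot
i=4: L=golf R=golf -> agree -> golf
Conflict count: 0

Answer: 0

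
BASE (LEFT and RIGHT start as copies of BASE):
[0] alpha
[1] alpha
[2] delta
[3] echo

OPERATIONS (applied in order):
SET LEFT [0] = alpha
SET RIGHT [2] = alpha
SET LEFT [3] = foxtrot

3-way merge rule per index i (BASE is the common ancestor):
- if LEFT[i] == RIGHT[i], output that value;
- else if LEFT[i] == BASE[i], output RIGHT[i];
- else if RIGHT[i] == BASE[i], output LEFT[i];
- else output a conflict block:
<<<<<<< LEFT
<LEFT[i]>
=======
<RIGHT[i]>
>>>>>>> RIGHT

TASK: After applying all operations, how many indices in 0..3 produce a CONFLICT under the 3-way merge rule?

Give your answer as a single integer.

Answer: 0

Derivation:
Final LEFT:  [alpha, alpha, delta, foxtrot]
Final RIGHT: [alpha, alpha, alpha, echo]
i=0: L=alpha R=alpha -> agree -> alpha
i=1: L=alpha R=alpha -> agree -> alpha
i=2: L=delta=BASE, R=alpha -> take RIGHT -> alpha
i=3: L=foxtrot, R=echo=BASE -> take LEFT -> foxtrot
Conflict count: 0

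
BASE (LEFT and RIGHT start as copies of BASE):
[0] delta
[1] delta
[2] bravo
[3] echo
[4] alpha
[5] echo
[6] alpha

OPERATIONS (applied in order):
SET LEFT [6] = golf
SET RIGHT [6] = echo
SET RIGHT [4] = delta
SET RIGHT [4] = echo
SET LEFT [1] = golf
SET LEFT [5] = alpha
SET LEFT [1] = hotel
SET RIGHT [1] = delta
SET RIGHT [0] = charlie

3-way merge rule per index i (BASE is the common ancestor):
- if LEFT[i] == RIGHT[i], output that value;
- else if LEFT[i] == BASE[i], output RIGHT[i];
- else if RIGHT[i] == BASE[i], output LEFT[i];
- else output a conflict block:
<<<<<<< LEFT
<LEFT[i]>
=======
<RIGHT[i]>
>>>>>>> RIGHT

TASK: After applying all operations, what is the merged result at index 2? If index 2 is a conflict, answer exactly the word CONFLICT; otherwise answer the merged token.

Final LEFT:  [delta, hotel, bravo, echo, alpha, alpha, golf]
Final RIGHT: [charlie, delta, bravo, echo, echo, echo, echo]
i=0: L=delta=BASE, R=charlie -> take RIGHT -> charlie
i=1: L=hotel, R=delta=BASE -> take LEFT -> hotel
i=2: L=bravo R=bravo -> agree -> bravo
i=3: L=echo R=echo -> agree -> echo
i=4: L=alpha=BASE, R=echo -> take RIGHT -> echo
i=5: L=alpha, R=echo=BASE -> take LEFT -> alpha
i=6: BASE=alpha L=golf R=echo all differ -> CONFLICT
Index 2 -> bravo

Answer: bravo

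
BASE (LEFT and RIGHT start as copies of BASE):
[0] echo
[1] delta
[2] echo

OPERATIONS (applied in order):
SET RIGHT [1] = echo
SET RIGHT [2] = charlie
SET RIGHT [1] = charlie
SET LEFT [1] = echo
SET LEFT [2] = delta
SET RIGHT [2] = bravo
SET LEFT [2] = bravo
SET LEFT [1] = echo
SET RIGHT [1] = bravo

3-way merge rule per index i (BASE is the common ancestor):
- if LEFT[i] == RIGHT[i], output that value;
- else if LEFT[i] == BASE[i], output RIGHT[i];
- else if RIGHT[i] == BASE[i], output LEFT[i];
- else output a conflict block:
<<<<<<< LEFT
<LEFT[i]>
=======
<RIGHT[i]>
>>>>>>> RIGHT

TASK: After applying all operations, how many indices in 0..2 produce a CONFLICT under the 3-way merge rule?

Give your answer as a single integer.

Final LEFT:  [echo, echo, bravo]
Final RIGHT: [echo, bravo, bravo]
i=0: L=echo R=echo -> agree -> echo
i=1: BASE=delta L=echo R=bravo all differ -> CONFLICT
i=2: L=bravo R=bravo -> agree -> bravo
Conflict count: 1

Answer: 1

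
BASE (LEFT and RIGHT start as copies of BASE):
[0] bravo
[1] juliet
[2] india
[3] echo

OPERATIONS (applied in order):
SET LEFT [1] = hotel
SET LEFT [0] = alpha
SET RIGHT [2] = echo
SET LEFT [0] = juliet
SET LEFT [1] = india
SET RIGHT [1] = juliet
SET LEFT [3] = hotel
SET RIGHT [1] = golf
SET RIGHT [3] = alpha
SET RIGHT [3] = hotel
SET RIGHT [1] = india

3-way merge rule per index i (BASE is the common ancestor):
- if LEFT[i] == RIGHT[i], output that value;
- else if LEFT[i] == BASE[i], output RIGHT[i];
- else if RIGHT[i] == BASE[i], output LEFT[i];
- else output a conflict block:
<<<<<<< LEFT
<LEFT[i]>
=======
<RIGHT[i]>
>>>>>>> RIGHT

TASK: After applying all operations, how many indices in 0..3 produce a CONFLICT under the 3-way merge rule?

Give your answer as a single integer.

Final LEFT:  [juliet, india, india, hotel]
Final RIGHT: [bravo, india, echo, hotel]
i=0: L=juliet, R=bravo=BASE -> take LEFT -> juliet
i=1: L=india R=india -> agree -> india
i=2: L=india=BASE, R=echo -> take RIGHT -> echo
i=3: L=hotel R=hotel -> agree -> hotel
Conflict count: 0

Answer: 0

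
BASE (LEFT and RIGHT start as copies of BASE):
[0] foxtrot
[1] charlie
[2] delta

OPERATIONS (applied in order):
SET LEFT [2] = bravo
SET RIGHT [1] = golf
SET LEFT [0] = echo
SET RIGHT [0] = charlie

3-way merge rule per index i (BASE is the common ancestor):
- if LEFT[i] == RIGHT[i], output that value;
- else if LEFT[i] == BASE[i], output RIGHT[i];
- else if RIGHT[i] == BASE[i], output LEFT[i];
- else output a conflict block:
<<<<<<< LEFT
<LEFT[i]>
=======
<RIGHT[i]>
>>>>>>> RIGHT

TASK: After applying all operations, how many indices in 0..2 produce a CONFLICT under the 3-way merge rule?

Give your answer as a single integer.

Answer: 1

Derivation:
Final LEFT:  [echo, charlie, bravo]
Final RIGHT: [charlie, golf, delta]
i=0: BASE=foxtrot L=echo R=charlie all differ -> CONFLICT
i=1: L=charlie=BASE, R=golf -> take RIGHT -> golf
i=2: L=bravo, R=delta=BASE -> take LEFT -> bravo
Conflict count: 1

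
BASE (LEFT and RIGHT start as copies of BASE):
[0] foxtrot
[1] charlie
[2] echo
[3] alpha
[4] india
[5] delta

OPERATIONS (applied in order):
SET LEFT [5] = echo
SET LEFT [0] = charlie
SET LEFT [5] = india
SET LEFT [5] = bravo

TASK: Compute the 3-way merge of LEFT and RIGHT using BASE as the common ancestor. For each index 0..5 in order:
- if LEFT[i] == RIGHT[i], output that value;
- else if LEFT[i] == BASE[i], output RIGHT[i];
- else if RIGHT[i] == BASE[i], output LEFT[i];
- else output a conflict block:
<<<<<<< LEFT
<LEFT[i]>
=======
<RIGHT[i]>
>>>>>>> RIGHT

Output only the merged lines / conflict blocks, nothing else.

Answer: charlie
charlie
echo
alpha
india
bravo

Derivation:
Final LEFT:  [charlie, charlie, echo, alpha, india, bravo]
Final RIGHT: [foxtrot, charlie, echo, alpha, india, delta]
i=0: L=charlie, R=foxtrot=BASE -> take LEFT -> charlie
i=1: L=charlie R=charlie -> agree -> charlie
i=2: L=echo R=echo -> agree -> echo
i=3: L=alpha R=alpha -> agree -> alpha
i=4: L=india R=india -> agree -> india
i=5: L=bravo, R=delta=BASE -> take LEFT -> bravo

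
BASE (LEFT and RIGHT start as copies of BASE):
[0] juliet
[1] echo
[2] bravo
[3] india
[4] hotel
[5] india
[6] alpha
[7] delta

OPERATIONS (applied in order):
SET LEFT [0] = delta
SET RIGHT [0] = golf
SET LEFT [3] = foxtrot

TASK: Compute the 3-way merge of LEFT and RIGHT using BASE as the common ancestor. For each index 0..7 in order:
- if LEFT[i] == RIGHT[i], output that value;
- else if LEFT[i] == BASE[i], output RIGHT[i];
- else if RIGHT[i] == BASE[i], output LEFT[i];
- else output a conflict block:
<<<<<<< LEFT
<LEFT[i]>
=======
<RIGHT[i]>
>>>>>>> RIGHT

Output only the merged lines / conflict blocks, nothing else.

Final LEFT:  [delta, echo, bravo, foxtrot, hotel, india, alpha, delta]
Final RIGHT: [golf, echo, bravo, india, hotel, india, alpha, delta]
i=0: BASE=juliet L=delta R=golf all differ -> CONFLICT
i=1: L=echo R=echo -> agree -> echo
i=2: L=bravo R=bravo -> agree -> bravo
i=3: L=foxtrot, R=india=BASE -> take LEFT -> foxtrot
i=4: L=hotel R=hotel -> agree -> hotel
i=5: L=india R=india -> agree -> india
i=6: L=alpha R=alpha -> agree -> alpha
i=7: L=delta R=delta -> agree -> delta

Answer: <<<<<<< LEFT
delta
=======
golf
>>>>>>> RIGHT
echo
bravo
foxtrot
hotel
india
alpha
delta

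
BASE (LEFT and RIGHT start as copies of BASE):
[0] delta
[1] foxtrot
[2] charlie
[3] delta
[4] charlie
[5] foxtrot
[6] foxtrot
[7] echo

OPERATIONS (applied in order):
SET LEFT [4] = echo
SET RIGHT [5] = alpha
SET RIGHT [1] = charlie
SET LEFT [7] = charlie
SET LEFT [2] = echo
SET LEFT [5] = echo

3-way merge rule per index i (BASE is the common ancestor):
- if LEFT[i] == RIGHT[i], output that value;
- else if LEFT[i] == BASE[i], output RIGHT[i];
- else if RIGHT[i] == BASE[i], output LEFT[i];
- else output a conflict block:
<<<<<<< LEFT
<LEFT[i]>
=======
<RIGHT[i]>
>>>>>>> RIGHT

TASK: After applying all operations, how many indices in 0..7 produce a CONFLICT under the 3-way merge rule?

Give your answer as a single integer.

Answer: 1

Derivation:
Final LEFT:  [delta, foxtrot, echo, delta, echo, echo, foxtrot, charlie]
Final RIGHT: [delta, charlie, charlie, delta, charlie, alpha, foxtrot, echo]
i=0: L=delta R=delta -> agree -> delta
i=1: L=foxtrot=BASE, R=charlie -> take RIGHT -> charlie
i=2: L=echo, R=charlie=BASE -> take LEFT -> echo
i=3: L=delta R=delta -> agree -> delta
i=4: L=echo, R=charlie=BASE -> take LEFT -> echo
i=5: BASE=foxtrot L=echo R=alpha all differ -> CONFLICT
i=6: L=foxtrot R=foxtrot -> agree -> foxtrot
i=7: L=charlie, R=echo=BASE -> take LEFT -> charlie
Conflict count: 1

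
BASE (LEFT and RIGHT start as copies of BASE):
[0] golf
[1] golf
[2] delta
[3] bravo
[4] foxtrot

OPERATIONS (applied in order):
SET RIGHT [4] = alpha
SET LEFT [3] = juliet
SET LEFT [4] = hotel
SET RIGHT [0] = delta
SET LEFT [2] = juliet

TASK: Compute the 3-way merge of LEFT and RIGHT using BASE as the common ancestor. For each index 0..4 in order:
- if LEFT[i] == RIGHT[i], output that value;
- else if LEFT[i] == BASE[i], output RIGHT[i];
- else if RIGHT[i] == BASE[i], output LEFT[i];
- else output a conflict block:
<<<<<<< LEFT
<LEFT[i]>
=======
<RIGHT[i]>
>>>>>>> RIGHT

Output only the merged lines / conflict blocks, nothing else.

Answer: delta
golf
juliet
juliet
<<<<<<< LEFT
hotel
=======
alpha
>>>>>>> RIGHT

Derivation:
Final LEFT:  [golf, golf, juliet, juliet, hotel]
Final RIGHT: [delta, golf, delta, bravo, alpha]
i=0: L=golf=BASE, R=delta -> take RIGHT -> delta
i=1: L=golf R=golf -> agree -> golf
i=2: L=juliet, R=delta=BASE -> take LEFT -> juliet
i=3: L=juliet, R=bravo=BASE -> take LEFT -> juliet
i=4: BASE=foxtrot L=hotel R=alpha all differ -> CONFLICT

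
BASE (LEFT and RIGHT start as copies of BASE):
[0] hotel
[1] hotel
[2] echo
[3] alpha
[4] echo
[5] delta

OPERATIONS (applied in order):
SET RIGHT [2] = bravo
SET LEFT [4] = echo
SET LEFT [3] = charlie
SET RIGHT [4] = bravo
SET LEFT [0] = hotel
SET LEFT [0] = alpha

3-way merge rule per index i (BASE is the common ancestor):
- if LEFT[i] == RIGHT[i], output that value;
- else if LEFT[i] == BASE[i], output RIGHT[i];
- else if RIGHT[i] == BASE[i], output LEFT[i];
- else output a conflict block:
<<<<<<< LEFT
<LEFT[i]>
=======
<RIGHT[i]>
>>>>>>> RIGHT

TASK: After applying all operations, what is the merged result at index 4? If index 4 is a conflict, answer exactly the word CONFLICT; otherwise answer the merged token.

Final LEFT:  [alpha, hotel, echo, charlie, echo, delta]
Final RIGHT: [hotel, hotel, bravo, alpha, bravo, delta]
i=0: L=alpha, R=hotel=BASE -> take LEFT -> alpha
i=1: L=hotel R=hotel -> agree -> hotel
i=2: L=echo=BASE, R=bravo -> take RIGHT -> bravo
i=3: L=charlie, R=alpha=BASE -> take LEFT -> charlie
i=4: L=echo=BASE, R=bravo -> take RIGHT -> bravo
i=5: L=delta R=delta -> agree -> delta
Index 4 -> bravo

Answer: bravo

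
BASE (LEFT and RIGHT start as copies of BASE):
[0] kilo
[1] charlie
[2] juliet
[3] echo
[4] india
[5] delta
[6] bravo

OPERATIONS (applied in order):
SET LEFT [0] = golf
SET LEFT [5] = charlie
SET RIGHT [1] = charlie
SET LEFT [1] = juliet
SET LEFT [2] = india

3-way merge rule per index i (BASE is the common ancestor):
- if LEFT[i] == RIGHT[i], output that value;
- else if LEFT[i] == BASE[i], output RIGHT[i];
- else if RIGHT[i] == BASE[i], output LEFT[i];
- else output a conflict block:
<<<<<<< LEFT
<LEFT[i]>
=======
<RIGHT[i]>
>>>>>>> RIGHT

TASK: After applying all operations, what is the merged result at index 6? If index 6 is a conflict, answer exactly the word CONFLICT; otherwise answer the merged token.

Answer: bravo

Derivation:
Final LEFT:  [golf, juliet, india, echo, india, charlie, bravo]
Final RIGHT: [kilo, charlie, juliet, echo, india, delta, bravo]
i=0: L=golf, R=kilo=BASE -> take LEFT -> golf
i=1: L=juliet, R=charlie=BASE -> take LEFT -> juliet
i=2: L=india, R=juliet=BASE -> take LEFT -> india
i=3: L=echo R=echo -> agree -> echo
i=4: L=india R=india -> agree -> india
i=5: L=charlie, R=delta=BASE -> take LEFT -> charlie
i=6: L=bravo R=bravo -> agree -> bravo
Index 6 -> bravo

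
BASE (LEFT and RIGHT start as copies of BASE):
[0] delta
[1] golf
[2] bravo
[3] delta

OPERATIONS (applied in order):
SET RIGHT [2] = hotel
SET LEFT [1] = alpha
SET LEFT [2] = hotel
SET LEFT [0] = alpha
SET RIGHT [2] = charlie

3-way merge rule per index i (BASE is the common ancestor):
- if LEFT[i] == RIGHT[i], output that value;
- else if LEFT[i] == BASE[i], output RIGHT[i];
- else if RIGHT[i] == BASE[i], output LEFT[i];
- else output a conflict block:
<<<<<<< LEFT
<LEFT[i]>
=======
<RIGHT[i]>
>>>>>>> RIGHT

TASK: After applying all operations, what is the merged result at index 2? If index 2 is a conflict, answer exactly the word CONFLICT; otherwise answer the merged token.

Answer: CONFLICT

Derivation:
Final LEFT:  [alpha, alpha, hotel, delta]
Final RIGHT: [delta, golf, charlie, delta]
i=0: L=alpha, R=delta=BASE -> take LEFT -> alpha
i=1: L=alpha, R=golf=BASE -> take LEFT -> alpha
i=2: BASE=bravo L=hotel R=charlie all differ -> CONFLICT
i=3: L=delta R=delta -> agree -> delta
Index 2 -> CONFLICT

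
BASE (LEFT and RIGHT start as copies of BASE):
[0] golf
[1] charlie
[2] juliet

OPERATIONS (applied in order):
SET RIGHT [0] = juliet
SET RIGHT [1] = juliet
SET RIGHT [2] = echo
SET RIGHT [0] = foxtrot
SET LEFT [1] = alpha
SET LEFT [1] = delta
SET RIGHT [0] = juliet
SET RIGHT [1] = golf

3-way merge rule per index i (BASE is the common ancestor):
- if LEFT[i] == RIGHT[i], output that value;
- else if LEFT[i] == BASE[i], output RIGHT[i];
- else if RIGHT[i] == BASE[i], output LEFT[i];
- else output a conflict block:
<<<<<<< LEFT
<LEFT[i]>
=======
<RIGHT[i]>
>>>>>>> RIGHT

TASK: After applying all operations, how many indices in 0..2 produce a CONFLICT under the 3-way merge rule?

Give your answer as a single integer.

Final LEFT:  [golf, delta, juliet]
Final RIGHT: [juliet, golf, echo]
i=0: L=golf=BASE, R=juliet -> take RIGHT -> juliet
i=1: BASE=charlie L=delta R=golf all differ -> CONFLICT
i=2: L=juliet=BASE, R=echo -> take RIGHT -> echo
Conflict count: 1

Answer: 1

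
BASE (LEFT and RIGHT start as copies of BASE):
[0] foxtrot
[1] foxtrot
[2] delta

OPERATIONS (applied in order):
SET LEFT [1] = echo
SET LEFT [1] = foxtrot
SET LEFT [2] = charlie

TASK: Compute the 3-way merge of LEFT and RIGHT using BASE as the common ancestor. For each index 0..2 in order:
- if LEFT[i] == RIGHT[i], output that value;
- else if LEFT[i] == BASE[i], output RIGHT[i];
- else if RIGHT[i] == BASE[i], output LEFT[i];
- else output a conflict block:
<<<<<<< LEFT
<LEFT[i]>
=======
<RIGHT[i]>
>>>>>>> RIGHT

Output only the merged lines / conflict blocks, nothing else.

Final LEFT:  [foxtrot, foxtrot, charlie]
Final RIGHT: [foxtrot, foxtrot, delta]
i=0: L=foxtrot R=foxtrot -> agree -> foxtrot
i=1: L=foxtrot R=foxtrot -> agree -> foxtrot
i=2: L=charlie, R=delta=BASE -> take LEFT -> charlie

Answer: foxtrot
foxtrot
charlie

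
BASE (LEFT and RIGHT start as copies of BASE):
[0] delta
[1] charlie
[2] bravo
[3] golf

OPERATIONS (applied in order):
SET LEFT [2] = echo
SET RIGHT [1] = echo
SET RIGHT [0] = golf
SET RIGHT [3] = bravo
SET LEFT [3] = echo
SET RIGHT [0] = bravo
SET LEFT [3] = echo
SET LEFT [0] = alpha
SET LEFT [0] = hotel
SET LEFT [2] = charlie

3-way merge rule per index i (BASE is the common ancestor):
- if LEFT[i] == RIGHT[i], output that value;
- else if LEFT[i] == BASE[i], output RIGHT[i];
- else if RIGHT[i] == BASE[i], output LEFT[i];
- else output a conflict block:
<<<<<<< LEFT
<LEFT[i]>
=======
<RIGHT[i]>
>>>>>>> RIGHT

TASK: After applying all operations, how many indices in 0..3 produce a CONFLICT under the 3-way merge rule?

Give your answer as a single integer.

Final LEFT:  [hotel, charlie, charlie, echo]
Final RIGHT: [bravo, echo, bravo, bravo]
i=0: BASE=delta L=hotel R=bravo all differ -> CONFLICT
i=1: L=charlie=BASE, R=echo -> take RIGHT -> echo
i=2: L=charlie, R=bravo=BASE -> take LEFT -> charlie
i=3: BASE=golf L=echo R=bravo all differ -> CONFLICT
Conflict count: 2

Answer: 2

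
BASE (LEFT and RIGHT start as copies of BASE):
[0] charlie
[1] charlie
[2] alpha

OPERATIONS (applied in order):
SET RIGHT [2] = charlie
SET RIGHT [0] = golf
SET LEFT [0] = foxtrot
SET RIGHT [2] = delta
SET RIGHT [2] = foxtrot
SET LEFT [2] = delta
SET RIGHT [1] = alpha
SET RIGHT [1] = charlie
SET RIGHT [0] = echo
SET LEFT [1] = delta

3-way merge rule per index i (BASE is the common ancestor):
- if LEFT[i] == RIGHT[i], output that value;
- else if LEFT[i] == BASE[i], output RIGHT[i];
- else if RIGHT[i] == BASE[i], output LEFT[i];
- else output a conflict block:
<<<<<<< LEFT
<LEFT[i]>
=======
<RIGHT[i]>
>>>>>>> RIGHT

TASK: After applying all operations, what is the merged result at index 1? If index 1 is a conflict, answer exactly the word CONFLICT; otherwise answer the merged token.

Answer: delta

Derivation:
Final LEFT:  [foxtrot, delta, delta]
Final RIGHT: [echo, charlie, foxtrot]
i=0: BASE=charlie L=foxtrot R=echo all differ -> CONFLICT
i=1: L=delta, R=charlie=BASE -> take LEFT -> delta
i=2: BASE=alpha L=delta R=foxtrot all differ -> CONFLICT
Index 1 -> delta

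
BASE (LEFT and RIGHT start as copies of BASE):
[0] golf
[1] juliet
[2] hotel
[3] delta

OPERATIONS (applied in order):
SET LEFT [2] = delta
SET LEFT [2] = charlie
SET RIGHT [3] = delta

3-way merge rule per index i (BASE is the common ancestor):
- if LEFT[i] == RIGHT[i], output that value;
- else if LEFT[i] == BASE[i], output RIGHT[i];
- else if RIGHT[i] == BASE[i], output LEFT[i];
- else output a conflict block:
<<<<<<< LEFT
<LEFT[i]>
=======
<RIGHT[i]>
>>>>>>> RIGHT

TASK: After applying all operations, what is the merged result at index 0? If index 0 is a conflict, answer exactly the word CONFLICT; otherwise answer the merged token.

Final LEFT:  [golf, juliet, charlie, delta]
Final RIGHT: [golf, juliet, hotel, delta]
i=0: L=golf R=golf -> agree -> golf
i=1: L=juliet R=juliet -> agree -> juliet
i=2: L=charlie, R=hotel=BASE -> take LEFT -> charlie
i=3: L=delta R=delta -> agree -> delta
Index 0 -> golf

Answer: golf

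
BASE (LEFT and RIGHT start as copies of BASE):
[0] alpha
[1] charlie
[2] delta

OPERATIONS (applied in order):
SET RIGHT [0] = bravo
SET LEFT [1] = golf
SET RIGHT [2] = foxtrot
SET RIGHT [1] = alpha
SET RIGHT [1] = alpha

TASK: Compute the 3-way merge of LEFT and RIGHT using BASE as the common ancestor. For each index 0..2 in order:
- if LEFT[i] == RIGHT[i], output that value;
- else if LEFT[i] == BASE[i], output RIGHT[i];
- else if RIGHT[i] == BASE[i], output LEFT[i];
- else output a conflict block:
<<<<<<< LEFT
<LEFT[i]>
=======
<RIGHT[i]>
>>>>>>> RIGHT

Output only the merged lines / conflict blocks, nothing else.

Final LEFT:  [alpha, golf, delta]
Final RIGHT: [bravo, alpha, foxtrot]
i=0: L=alpha=BASE, R=bravo -> take RIGHT -> bravo
i=1: BASE=charlie L=golf R=alpha all differ -> CONFLICT
i=2: L=delta=BASE, R=foxtrot -> take RIGHT -> foxtrot

Answer: bravo
<<<<<<< LEFT
golf
=======
alpha
>>>>>>> RIGHT
foxtrot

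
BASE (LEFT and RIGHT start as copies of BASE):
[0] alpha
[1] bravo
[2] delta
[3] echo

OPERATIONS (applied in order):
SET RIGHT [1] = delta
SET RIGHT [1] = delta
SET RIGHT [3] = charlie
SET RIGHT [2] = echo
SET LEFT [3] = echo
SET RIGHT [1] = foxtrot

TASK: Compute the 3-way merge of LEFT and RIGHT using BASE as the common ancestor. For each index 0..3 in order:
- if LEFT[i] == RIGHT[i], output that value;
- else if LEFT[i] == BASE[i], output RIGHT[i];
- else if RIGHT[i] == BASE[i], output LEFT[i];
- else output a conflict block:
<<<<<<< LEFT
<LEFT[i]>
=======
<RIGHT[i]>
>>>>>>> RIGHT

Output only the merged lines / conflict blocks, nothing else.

Answer: alpha
foxtrot
echo
charlie

Derivation:
Final LEFT:  [alpha, bravo, delta, echo]
Final RIGHT: [alpha, foxtrot, echo, charlie]
i=0: L=alpha R=alpha -> agree -> alpha
i=1: L=bravo=BASE, R=foxtrot -> take RIGHT -> foxtrot
i=2: L=delta=BASE, R=echo -> take RIGHT -> echo
i=3: L=echo=BASE, R=charlie -> take RIGHT -> charlie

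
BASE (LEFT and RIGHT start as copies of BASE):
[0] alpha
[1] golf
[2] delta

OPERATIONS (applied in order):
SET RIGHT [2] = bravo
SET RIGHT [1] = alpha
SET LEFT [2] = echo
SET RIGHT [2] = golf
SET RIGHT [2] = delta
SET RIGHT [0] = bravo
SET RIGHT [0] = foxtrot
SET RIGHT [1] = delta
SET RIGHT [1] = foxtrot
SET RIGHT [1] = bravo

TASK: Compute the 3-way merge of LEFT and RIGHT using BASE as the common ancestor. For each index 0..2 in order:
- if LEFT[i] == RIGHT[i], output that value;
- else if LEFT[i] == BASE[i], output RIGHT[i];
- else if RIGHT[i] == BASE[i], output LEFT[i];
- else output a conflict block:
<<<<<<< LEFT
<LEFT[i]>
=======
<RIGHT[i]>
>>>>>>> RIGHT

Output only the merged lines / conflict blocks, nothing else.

Final LEFT:  [alpha, golf, echo]
Final RIGHT: [foxtrot, bravo, delta]
i=0: L=alpha=BASE, R=foxtrot -> take RIGHT -> foxtrot
i=1: L=golf=BASE, R=bravo -> take RIGHT -> bravo
i=2: L=echo, R=delta=BASE -> take LEFT -> echo

Answer: foxtrot
bravo
echo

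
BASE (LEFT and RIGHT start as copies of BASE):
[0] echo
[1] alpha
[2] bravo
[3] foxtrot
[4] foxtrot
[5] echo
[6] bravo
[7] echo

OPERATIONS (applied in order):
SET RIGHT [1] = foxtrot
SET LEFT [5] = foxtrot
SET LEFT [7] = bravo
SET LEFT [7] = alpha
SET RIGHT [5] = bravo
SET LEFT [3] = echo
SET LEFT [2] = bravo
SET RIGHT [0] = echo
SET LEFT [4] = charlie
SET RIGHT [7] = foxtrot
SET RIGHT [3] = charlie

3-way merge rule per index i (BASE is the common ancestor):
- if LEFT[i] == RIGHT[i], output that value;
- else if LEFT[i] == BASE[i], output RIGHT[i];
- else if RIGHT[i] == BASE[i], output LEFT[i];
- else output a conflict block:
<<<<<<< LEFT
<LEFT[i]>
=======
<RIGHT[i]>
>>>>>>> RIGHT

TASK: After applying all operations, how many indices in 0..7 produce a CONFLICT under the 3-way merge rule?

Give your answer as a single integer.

Final LEFT:  [echo, alpha, bravo, echo, charlie, foxtrot, bravo, alpha]
Final RIGHT: [echo, foxtrot, bravo, charlie, foxtrot, bravo, bravo, foxtrot]
i=0: L=echo R=echo -> agree -> echo
i=1: L=alpha=BASE, R=foxtrot -> take RIGHT -> foxtrot
i=2: L=bravo R=bravo -> agree -> bravo
i=3: BASE=foxtrot L=echo R=charlie all differ -> CONFLICT
i=4: L=charlie, R=foxtrot=BASE -> take LEFT -> charlie
i=5: BASE=echo L=foxtrot R=bravo all differ -> CONFLICT
i=6: L=bravo R=bravo -> agree -> bravo
i=7: BASE=echo L=alpha R=foxtrot all differ -> CONFLICT
Conflict count: 3

Answer: 3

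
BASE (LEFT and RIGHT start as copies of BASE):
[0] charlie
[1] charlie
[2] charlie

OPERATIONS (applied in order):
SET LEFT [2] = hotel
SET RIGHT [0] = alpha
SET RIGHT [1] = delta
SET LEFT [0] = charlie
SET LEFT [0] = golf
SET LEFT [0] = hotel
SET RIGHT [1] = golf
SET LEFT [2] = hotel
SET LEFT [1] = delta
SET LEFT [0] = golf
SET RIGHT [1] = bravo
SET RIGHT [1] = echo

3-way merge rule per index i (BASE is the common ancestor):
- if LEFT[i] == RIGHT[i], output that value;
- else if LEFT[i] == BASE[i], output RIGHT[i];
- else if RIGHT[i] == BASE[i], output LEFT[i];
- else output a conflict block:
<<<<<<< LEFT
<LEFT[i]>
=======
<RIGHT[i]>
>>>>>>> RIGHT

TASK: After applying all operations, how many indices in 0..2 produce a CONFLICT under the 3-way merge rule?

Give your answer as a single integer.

Final LEFT:  [golf, delta, hotel]
Final RIGHT: [alpha, echo, charlie]
i=0: BASE=charlie L=golf R=alpha all differ -> CONFLICT
i=1: BASE=charlie L=delta R=echo all differ -> CONFLICT
i=2: L=hotel, R=charlie=BASE -> take LEFT -> hotel
Conflict count: 2

Answer: 2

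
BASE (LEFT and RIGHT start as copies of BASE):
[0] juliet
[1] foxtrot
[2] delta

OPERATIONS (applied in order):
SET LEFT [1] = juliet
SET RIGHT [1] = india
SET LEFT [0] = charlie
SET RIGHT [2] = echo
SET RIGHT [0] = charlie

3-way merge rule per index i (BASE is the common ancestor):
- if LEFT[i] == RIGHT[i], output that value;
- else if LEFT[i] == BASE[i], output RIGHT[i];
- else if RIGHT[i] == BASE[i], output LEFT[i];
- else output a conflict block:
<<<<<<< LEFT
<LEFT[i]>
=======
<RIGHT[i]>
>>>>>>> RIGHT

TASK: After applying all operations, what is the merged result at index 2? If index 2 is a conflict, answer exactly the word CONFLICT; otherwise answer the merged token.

Final LEFT:  [charlie, juliet, delta]
Final RIGHT: [charlie, india, echo]
i=0: L=charlie R=charlie -> agree -> charlie
i=1: BASE=foxtrot L=juliet R=india all differ -> CONFLICT
i=2: L=delta=BASE, R=echo -> take RIGHT -> echo
Index 2 -> echo

Answer: echo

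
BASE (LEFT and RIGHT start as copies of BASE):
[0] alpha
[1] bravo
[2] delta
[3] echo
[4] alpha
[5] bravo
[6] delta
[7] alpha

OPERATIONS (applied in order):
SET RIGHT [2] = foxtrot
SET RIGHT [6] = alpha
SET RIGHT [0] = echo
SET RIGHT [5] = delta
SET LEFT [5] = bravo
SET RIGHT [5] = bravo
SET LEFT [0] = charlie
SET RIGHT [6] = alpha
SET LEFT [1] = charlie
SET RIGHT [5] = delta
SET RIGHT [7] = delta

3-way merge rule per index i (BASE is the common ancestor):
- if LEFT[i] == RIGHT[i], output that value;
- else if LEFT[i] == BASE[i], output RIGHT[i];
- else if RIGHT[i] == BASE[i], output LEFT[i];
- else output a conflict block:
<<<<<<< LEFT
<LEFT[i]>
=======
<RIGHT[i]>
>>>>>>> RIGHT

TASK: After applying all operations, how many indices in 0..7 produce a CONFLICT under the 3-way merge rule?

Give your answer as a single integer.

Answer: 1

Derivation:
Final LEFT:  [charlie, charlie, delta, echo, alpha, bravo, delta, alpha]
Final RIGHT: [echo, bravo, foxtrot, echo, alpha, delta, alpha, delta]
i=0: BASE=alpha L=charlie R=echo all differ -> CONFLICT
i=1: L=charlie, R=bravo=BASE -> take LEFT -> charlie
i=2: L=delta=BASE, R=foxtrot -> take RIGHT -> foxtrot
i=3: L=echo R=echo -> agree -> echo
i=4: L=alpha R=alpha -> agree -> alpha
i=5: L=bravo=BASE, R=delta -> take RIGHT -> delta
i=6: L=delta=BASE, R=alpha -> take RIGHT -> alpha
i=7: L=alpha=BASE, R=delta -> take RIGHT -> delta
Conflict count: 1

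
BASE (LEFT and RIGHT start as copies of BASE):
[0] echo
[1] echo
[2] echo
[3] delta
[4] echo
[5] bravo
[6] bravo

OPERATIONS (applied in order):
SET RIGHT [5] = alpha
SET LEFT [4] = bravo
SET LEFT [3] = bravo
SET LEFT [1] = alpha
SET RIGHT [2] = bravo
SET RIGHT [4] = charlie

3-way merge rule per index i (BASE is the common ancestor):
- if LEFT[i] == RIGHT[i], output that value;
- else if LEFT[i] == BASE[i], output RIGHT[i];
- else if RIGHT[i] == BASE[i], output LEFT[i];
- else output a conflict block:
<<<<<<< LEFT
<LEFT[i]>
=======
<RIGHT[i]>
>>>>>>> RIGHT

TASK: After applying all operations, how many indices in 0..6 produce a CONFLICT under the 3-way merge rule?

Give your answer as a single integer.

Answer: 1

Derivation:
Final LEFT:  [echo, alpha, echo, bravo, bravo, bravo, bravo]
Final RIGHT: [echo, echo, bravo, delta, charlie, alpha, bravo]
i=0: L=echo R=echo -> agree -> echo
i=1: L=alpha, R=echo=BASE -> take LEFT -> alpha
i=2: L=echo=BASE, R=bravo -> take RIGHT -> bravo
i=3: L=bravo, R=delta=BASE -> take LEFT -> bravo
i=4: BASE=echo L=bravo R=charlie all differ -> CONFLICT
i=5: L=bravo=BASE, R=alpha -> take RIGHT -> alpha
i=6: L=bravo R=bravo -> agree -> bravo
Conflict count: 1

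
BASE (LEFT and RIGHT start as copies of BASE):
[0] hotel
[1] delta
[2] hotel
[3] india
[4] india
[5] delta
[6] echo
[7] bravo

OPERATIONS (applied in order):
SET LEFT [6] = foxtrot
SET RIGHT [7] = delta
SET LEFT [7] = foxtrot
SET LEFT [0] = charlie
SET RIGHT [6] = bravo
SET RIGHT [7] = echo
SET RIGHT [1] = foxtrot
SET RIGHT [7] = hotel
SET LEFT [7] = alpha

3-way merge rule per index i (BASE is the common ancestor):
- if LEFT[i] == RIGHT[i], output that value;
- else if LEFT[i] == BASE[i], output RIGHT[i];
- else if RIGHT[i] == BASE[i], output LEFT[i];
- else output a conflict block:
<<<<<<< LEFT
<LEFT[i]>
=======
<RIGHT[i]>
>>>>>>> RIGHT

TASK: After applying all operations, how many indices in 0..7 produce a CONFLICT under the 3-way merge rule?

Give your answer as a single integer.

Final LEFT:  [charlie, delta, hotel, india, india, delta, foxtrot, alpha]
Final RIGHT: [hotel, foxtrot, hotel, india, india, delta, bravo, hotel]
i=0: L=charlie, R=hotel=BASE -> take LEFT -> charlie
i=1: L=delta=BASE, R=foxtrot -> take RIGHT -> foxtrot
i=2: L=hotel R=hotel -> agree -> hotel
i=3: L=india R=india -> agree -> india
i=4: L=india R=india -> agree -> india
i=5: L=delta R=delta -> agree -> delta
i=6: BASE=echo L=foxtrot R=bravo all differ -> CONFLICT
i=7: BASE=bravo L=alpha R=hotel all differ -> CONFLICT
Conflict count: 2

Answer: 2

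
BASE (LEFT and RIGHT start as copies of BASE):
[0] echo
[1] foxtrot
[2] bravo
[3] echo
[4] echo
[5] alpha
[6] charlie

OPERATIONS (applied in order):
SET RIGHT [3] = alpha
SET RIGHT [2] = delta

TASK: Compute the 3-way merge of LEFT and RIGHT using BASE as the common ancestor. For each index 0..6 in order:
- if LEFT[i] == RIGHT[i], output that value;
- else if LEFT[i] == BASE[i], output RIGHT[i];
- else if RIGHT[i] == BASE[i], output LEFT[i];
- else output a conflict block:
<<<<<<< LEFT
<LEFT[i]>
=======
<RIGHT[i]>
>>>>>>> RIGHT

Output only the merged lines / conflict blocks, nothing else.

Answer: echo
foxtrot
delta
alpha
echo
alpha
charlie

Derivation:
Final LEFT:  [echo, foxtrot, bravo, echo, echo, alpha, charlie]
Final RIGHT: [echo, foxtrot, delta, alpha, echo, alpha, charlie]
i=0: L=echo R=echo -> agree -> echo
i=1: L=foxtrot R=foxtrot -> agree -> foxtrot
i=2: L=bravo=BASE, R=delta -> take RIGHT -> delta
i=3: L=echo=BASE, R=alpha -> take RIGHT -> alpha
i=4: L=echo R=echo -> agree -> echo
i=5: L=alpha R=alpha -> agree -> alpha
i=6: L=charlie R=charlie -> agree -> charlie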